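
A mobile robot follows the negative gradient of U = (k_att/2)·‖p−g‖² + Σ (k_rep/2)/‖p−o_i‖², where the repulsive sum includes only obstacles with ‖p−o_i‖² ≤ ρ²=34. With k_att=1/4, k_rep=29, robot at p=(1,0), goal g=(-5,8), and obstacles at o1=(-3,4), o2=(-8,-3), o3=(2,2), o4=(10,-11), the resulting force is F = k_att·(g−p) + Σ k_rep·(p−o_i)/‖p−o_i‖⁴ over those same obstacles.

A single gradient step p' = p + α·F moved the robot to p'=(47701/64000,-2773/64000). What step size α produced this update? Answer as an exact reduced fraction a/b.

F_att = 1/4·(g−p) = 1/4·(-6,8) = (-1.5000,2.0000)
o1: d²=32 ≤ ρ²=34; F_rep = 29·(4,-4)/32² = (0.1133,-0.1133)
o2: d²=90 > ρ²=34 → inactive
o3: d²=5 ≤ ρ²=34; F_rep = 29·(-1,-2)/5² = (-1.1600,-2.3200)
o4: d²=202 > ρ²=34 → inactive
F = F_att + ΣF_rep = (-2.5467,-0.4333)
Δp = p'−p = (-0.2547,-0.0433); α = Δx/Fx = (-16299/64000) / (-16299/6400) = 1/10
check: Δy/Fy = (-2773/64000) / (-2773/6400) = 1/10 ✓

α = 1/10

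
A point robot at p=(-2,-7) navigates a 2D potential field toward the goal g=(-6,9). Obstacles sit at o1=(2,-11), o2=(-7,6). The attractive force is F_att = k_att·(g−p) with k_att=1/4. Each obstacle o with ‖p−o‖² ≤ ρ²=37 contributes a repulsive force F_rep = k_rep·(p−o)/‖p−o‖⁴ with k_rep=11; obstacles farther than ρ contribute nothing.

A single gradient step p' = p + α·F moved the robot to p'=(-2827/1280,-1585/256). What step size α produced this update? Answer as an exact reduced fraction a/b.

α = 1/5

F_att = 1/4·(g−p) = 1/4·(-4,16) = (-1.0000,4.0000)
o1: d²=32 ≤ ρ²=37; F_rep = 11·(-4,4)/32² = (-0.0430,0.0430)
o2: d²=194 > ρ²=37 → inactive
F = F_att + ΣF_rep = (-1.0430,4.0430)
Δp = p'−p = (-0.2086,0.8086); α = Δx/Fx = (-267/1280) / (-267/256) = 1/5
check: Δy/Fy = (207/256) / (1035/256) = 1/5 ✓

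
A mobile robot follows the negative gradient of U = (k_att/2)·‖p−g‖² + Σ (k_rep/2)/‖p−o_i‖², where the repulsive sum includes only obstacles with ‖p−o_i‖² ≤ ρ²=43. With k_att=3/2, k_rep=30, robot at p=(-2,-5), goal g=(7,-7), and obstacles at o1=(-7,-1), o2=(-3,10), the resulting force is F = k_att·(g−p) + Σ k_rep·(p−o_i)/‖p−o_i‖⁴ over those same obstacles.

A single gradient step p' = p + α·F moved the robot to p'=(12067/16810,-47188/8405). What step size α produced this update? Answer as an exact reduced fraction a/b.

α = 1/5

F_att = 3/2·(g−p) = 3/2·(9,-2) = (13.5000,-3.0000)
o1: d²=41 ≤ ρ²=43; F_rep = 30·(5,-4)/41² = (0.0892,-0.0714)
o2: d²=226 > ρ²=43 → inactive
F = F_att + ΣF_rep = (13.5892,-3.0714)
Δp = p'−p = (2.7178,-0.6143); α = Δx/Fx = (45687/16810) / (45687/3362) = 1/5
check: Δy/Fy = (-5163/8405) / (-5163/1681) = 1/5 ✓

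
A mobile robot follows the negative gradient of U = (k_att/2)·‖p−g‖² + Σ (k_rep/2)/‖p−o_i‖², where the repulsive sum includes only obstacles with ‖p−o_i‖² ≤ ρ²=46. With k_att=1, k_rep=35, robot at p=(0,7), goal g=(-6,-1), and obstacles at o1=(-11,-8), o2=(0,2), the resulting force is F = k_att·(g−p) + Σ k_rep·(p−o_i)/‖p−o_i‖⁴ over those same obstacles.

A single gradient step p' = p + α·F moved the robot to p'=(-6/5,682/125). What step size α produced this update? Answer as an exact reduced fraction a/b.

F_att = 1·(g−p) = 1·(-6,-8) = (-6.0000,-8.0000)
o1: d²=346 > ρ²=46 → inactive
o2: d²=25 ≤ ρ²=46; F_rep = 35·(0,5)/25² = (0.0000,0.2800)
F = F_att + ΣF_rep = (-6.0000,-7.7200)
Δp = p'−p = (-1.2000,-1.5440); α = Δx/Fx = (-6/5) / (-6) = 1/5
check: Δy/Fy = (-193/125) / (-193/25) = 1/5 ✓

α = 1/5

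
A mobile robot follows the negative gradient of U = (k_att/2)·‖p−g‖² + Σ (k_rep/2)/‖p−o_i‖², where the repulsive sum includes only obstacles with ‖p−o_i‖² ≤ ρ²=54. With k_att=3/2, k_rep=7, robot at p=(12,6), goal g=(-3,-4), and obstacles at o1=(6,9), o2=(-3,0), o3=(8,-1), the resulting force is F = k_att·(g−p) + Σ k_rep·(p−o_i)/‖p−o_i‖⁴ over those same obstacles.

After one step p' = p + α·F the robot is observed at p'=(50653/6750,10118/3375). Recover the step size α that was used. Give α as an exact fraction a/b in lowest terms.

α = 1/5

F_att = 3/2·(g−p) = 3/2·(-15,-10) = (-22.5000,-15.0000)
o1: d²=45 ≤ ρ²=54; F_rep = 7·(6,-3)/45² = (0.0207,-0.0104)
o2: d²=261 > ρ²=54 → inactive
o3: d²=65 > ρ²=54 → inactive
F = F_att + ΣF_rep = (-22.4793,-15.0104)
Δp = p'−p = (-4.4959,-3.0021); α = Δx/Fx = (-30347/6750) / (-30347/1350) = 1/5
check: Δy/Fy = (-10132/3375) / (-10132/675) = 1/5 ✓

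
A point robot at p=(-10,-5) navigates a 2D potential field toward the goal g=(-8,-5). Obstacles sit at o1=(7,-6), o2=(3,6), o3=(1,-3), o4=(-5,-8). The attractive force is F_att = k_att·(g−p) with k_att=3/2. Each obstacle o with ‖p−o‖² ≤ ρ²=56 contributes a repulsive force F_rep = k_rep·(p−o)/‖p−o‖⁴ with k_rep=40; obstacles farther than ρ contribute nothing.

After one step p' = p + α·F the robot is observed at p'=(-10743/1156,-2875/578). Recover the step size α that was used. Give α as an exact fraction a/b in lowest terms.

F_att = 3/2·(g−p) = 3/2·(2,0) = (3.0000,0.0000)
o1: d²=290 > ρ²=56 → inactive
o2: d²=290 > ρ²=56 → inactive
o3: d²=125 > ρ²=56 → inactive
o4: d²=34 ≤ ρ²=56; F_rep = 40·(-5,3)/34² = (-0.1730,0.1038)
F = F_att + ΣF_rep = (2.8270,0.1038)
Δp = p'−p = (0.7067,0.0260); α = Δx/Fx = (817/1156) / (817/289) = 1/4
check: Δy/Fy = (15/578) / (30/289) = 1/4 ✓

α = 1/4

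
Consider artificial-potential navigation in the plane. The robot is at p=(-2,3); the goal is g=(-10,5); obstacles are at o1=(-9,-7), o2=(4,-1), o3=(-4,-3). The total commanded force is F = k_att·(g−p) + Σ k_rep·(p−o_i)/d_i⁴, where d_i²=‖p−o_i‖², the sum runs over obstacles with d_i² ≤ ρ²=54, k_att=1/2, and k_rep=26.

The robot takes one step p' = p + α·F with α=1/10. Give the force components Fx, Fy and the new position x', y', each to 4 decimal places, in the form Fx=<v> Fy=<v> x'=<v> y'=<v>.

Fx=-4.0252 Fy=1.1360 x'=-2.4025 y'=3.1136

F_att = 1/2·(g−p) = 1/2·(-8,2) = (-4.0000,1.0000)
o1: d²=149 > ρ²=54 → inactive
o2: d²=52 ≤ ρ²=54; F_rep = 26·(-6,4)/52² = (-0.0577,0.0385)
o3: d²=40 ≤ ρ²=54; F_rep = 26·(2,6)/40² = (0.0325,0.0975)
F = F_att + ΣF_rep = (-4.0252,1.1360)
p' = p + 1/10·F = (-2.4025,3.1136)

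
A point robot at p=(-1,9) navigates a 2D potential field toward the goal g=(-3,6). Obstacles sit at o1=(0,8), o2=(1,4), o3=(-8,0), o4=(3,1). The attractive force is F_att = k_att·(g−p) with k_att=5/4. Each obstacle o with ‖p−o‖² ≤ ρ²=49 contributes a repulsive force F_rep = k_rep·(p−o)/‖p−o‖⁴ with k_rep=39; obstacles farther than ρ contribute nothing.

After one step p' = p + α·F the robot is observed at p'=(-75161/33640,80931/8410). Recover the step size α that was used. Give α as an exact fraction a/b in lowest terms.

F_att = 5/4·(g−p) = 5/4·(-2,-3) = (-2.5000,-3.7500)
o1: d²=2 ≤ ρ²=49; F_rep = 39·(-1,1)/2² = (-9.7500,9.7500)
o2: d²=29 ≤ ρ²=49; F_rep = 39·(-2,5)/29² = (-0.0927,0.2319)
o3: d²=130 > ρ²=49 → inactive
o4: d²=80 > ρ²=49 → inactive
F = F_att + ΣF_rep = (-12.3427,6.2319)
Δp = p'−p = (-1.2343,0.6232); α = Δx/Fx = (-41521/33640) / (-41521/3364) = 1/10
check: Δy/Fy = (5241/8410) / (5241/841) = 1/10 ✓

α = 1/10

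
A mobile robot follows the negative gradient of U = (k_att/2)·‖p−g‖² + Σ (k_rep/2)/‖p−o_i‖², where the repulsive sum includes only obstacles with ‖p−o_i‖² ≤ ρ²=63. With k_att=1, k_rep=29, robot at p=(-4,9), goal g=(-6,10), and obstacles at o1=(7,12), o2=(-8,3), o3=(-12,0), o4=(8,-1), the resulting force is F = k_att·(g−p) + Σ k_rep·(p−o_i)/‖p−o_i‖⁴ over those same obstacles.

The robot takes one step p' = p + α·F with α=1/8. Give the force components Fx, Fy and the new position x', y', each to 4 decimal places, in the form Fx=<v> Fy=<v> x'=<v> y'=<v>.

Fx=-1.9571 Fy=1.0643 x'=-4.2446 y'=9.1330

F_att = 1·(g−p) = 1·(-2,1) = (-2.0000,1.0000)
o1: d²=130 > ρ²=63 → inactive
o2: d²=52 ≤ ρ²=63; F_rep = 29·(4,6)/52² = (0.0429,0.0643)
o3: d²=145 > ρ²=63 → inactive
o4: d²=244 > ρ²=63 → inactive
F = F_att + ΣF_rep = (-1.9571,1.0643)
p' = p + 1/8·F = (-4.2446,9.1330)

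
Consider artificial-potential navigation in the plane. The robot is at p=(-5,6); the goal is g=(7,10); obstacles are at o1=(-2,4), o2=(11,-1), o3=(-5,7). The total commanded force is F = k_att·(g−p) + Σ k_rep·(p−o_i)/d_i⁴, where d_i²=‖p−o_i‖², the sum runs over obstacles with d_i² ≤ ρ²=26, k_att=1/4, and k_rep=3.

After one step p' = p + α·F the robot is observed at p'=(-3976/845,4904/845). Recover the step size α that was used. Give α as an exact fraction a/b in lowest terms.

F_att = 1/4·(g−p) = 1/4·(12,4) = (3.0000,1.0000)
o1: d²=13 ≤ ρ²=26; F_rep = 3·(-3,2)/13² = (-0.0533,0.0355)
o2: d²=305 > ρ²=26 → inactive
o3: d²=1 ≤ ρ²=26; F_rep = 3·(0,-1)/1² = (0.0000,-3.0000)
F = F_att + ΣF_rep = (2.9467,-1.9645)
Δp = p'−p = (0.2947,-0.1964); α = Δx/Fx = (249/845) / (498/169) = 1/10
check: Δy/Fy = (-166/845) / (-332/169) = 1/10 ✓

α = 1/10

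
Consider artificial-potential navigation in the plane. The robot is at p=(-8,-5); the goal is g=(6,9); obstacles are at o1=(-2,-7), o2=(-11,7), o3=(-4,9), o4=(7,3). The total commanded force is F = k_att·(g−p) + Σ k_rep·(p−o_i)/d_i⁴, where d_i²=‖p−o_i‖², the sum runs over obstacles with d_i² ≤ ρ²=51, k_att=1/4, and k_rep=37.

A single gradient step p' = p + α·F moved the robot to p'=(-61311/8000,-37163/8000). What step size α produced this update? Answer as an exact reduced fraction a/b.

F_att = 1/4·(g−p) = 1/4·(14,14) = (3.5000,3.5000)
o1: d²=40 ≤ ρ²=51; F_rep = 37·(-6,2)/40² = (-0.1388,0.0462)
o2: d²=153 > ρ²=51 → inactive
o3: d²=212 > ρ²=51 → inactive
o4: d²=289 > ρ²=51 → inactive
F = F_att + ΣF_rep = (3.3613,3.5463)
Δp = p'−p = (0.3361,0.3546); α = Δx/Fx = (2689/8000) / (2689/800) = 1/10
check: Δy/Fy = (2837/8000) / (2837/800) = 1/10 ✓

α = 1/10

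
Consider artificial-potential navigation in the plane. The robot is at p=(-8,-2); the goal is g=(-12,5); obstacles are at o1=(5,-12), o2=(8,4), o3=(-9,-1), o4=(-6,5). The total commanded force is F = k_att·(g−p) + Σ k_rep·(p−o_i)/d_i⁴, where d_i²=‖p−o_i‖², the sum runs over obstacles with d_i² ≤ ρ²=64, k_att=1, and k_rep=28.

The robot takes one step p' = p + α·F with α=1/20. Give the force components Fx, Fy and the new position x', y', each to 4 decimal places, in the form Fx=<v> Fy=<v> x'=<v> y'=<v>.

Fx=2.9801 Fy=-0.0698 x'=-7.8510 y'=-2.0035

F_att = 1·(g−p) = 1·(-4,7) = (-4.0000,7.0000)
o1: d²=269 > ρ²=64 → inactive
o2: d²=292 > ρ²=64 → inactive
o3: d²=2 ≤ ρ²=64; F_rep = 28·(1,-1)/2² = (7.0000,-7.0000)
o4: d²=53 ≤ ρ²=64; F_rep = 28·(-2,-7)/53² = (-0.0199,-0.0698)
F = F_att + ΣF_rep = (2.9801,-0.0698)
p' = p + 1/20·F = (-7.8510,-2.0035)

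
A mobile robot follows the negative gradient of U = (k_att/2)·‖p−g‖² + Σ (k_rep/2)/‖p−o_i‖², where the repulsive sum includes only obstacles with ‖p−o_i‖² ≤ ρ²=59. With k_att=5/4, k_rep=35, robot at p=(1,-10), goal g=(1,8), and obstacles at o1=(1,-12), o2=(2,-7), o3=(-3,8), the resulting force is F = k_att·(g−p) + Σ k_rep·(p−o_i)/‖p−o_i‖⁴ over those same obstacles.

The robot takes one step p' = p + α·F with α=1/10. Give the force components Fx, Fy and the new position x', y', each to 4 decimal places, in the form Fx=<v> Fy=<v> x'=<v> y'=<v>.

F_att = 5/4·(g−p) = 5/4·(0,18) = (0.0000,22.5000)
o1: d²=4 ≤ ρ²=59; F_rep = 35·(0,2)/4² = (0.0000,4.3750)
o2: d²=10 ≤ ρ²=59; F_rep = 35·(-1,-3)/10² = (-0.3500,-1.0500)
o3: d²=340 > ρ²=59 → inactive
F = F_att + ΣF_rep = (-0.3500,25.8250)
p' = p + 1/10·F = (0.9650,-7.4175)

Fx=-0.3500 Fy=25.8250 x'=0.9650 y'=-7.4175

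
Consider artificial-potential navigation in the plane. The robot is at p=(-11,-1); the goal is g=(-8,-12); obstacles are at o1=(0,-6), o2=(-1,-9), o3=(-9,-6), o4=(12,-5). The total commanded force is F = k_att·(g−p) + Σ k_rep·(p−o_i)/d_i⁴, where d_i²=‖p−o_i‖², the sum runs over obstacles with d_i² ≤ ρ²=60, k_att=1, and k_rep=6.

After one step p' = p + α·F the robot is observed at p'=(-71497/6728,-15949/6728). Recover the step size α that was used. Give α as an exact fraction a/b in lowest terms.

F_att = 1·(g−p) = 1·(3,-11) = (3.0000,-11.0000)
o1: d²=146 > ρ²=60 → inactive
o2: d²=164 > ρ²=60 → inactive
o3: d²=29 ≤ ρ²=60; F_rep = 6·(-2,5)/29² = (-0.0143,0.0357)
o4: d²=545 > ρ²=60 → inactive
F = F_att + ΣF_rep = (2.9857,-10.9643)
Δp = p'−p = (0.3732,-1.3705); α = Δx/Fx = (2511/6728) / (2511/841) = 1/8
check: Δy/Fy = (-9221/6728) / (-9221/841) = 1/8 ✓

α = 1/8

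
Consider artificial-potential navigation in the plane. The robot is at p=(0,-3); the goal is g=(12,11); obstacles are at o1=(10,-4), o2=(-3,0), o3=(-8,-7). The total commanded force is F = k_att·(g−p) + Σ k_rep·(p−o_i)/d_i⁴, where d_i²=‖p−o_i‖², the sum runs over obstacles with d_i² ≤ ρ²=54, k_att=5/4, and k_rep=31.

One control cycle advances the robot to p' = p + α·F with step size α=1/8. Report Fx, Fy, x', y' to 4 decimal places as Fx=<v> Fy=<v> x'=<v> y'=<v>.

Fx=15.2870 Fy=17.2130 x'=1.9109 y'=-0.8484

F_att = 5/4·(g−p) = 5/4·(12,14) = (15.0000,17.5000)
o1: d²=101 > ρ²=54 → inactive
o2: d²=18 ≤ ρ²=54; F_rep = 31·(3,-3)/18² = (0.2870,-0.2870)
o3: d²=80 > ρ²=54 → inactive
F = F_att + ΣF_rep = (15.2870,17.2130)
p' = p + 1/8·F = (1.9109,-0.8484)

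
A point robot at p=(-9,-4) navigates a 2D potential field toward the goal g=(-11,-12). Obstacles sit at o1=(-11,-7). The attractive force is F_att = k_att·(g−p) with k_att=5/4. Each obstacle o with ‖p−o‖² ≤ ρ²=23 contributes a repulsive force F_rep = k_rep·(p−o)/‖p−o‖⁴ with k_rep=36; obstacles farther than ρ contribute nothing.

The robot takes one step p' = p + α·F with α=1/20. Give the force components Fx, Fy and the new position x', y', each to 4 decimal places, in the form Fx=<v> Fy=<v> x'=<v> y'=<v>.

F_att = 5/4·(g−p) = 5/4·(-2,-8) = (-2.5000,-10.0000)
o1: d²=13 ≤ ρ²=23; F_rep = 36·(2,3)/13² = (0.4260,0.6391)
F = F_att + ΣF_rep = (-2.0740,-9.3609)
p' = p + 1/20·F = (-9.1037,-4.4680)

Fx=-2.0740 Fy=-9.3609 x'=-9.1037 y'=-4.4680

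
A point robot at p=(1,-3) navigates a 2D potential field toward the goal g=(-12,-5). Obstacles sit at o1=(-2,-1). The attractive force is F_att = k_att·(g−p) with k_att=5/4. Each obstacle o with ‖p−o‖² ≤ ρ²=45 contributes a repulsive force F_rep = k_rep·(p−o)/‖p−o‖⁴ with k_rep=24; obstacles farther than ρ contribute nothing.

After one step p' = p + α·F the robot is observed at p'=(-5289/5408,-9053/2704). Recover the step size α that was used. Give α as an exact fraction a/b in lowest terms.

α = 1/8

F_att = 5/4·(g−p) = 5/4·(-13,-2) = (-16.2500,-2.5000)
o1: d²=13 ≤ ρ²=45; F_rep = 24·(3,-2)/13² = (0.4260,-0.2840)
F = F_att + ΣF_rep = (-15.8240,-2.7840)
Δp = p'−p = (-1.9780,-0.3480); α = Δx/Fx = (-10697/5408) / (-10697/676) = 1/8
check: Δy/Fy = (-941/2704) / (-941/338) = 1/8 ✓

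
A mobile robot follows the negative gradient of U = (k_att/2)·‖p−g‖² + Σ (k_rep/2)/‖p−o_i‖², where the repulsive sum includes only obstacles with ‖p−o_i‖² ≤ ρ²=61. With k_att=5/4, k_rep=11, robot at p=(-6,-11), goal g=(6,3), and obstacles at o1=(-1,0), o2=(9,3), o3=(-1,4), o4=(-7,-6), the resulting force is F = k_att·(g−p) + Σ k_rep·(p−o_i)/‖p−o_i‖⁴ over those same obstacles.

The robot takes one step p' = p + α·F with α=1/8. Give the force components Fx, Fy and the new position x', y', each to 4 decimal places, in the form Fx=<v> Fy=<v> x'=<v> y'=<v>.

Fx=15.0163 Fy=17.4186 x'=-4.1230 y'=-8.8227

F_att = 5/4·(g−p) = 5/4·(12,14) = (15.0000,17.5000)
o1: d²=146 > ρ²=61 → inactive
o2: d²=421 > ρ²=61 → inactive
o3: d²=250 > ρ²=61 → inactive
o4: d²=26 ≤ ρ²=61; F_rep = 11·(1,-5)/26² = (0.0163,-0.0814)
F = F_att + ΣF_rep = (15.0163,17.4186)
p' = p + 1/8·F = (-4.1230,-8.8227)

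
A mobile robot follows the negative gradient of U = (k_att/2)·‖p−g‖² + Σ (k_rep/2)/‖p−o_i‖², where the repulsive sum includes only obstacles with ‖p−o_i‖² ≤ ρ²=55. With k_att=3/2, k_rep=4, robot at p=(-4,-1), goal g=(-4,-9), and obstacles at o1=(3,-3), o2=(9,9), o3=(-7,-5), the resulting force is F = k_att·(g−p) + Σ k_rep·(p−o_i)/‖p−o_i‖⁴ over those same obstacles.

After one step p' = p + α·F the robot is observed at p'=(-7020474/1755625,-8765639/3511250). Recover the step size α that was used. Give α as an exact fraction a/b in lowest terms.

F_att = 3/2·(g−p) = 3/2·(0,-8) = (0.0000,-12.0000)
o1: d²=53 ≤ ρ²=55; F_rep = 4·(-7,2)/53² = (-0.0100,0.0028)
o2: d²=269 > ρ²=55 → inactive
o3: d²=25 ≤ ρ²=55; F_rep = 4·(3,4)/25² = (0.0192,0.0256)
F = F_att + ΣF_rep = (0.0092,-11.9716)
Δp = p'−p = (0.0012,-1.4964); α = Δx/Fx = (2026/1755625) / (16208/1755625) = 1/8
check: Δy/Fy = (-5254389/3511250) / (-21017556/1755625) = 1/8 ✓

α = 1/8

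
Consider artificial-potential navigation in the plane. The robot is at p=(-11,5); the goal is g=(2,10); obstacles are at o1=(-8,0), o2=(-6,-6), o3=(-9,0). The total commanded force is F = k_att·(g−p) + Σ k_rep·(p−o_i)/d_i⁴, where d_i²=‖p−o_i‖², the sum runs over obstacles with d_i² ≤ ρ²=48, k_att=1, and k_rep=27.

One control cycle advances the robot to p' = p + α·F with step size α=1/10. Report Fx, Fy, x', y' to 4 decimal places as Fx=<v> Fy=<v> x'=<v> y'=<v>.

F_att = 1·(g−p) = 1·(13,5) = (13.0000,5.0000)
o1: d²=34 ≤ ρ²=48; F_rep = 27·(-3,5)/34² = (-0.0701,0.1168)
o2: d²=146 > ρ²=48 → inactive
o3: d²=29 ≤ ρ²=48; F_rep = 27·(-2,5)/29² = (-0.0642,0.1605)
F = F_att + ΣF_rep = (12.8657,5.2773)
p' = p + 1/10·F = (-9.7134,5.5277)

Fx=12.8657 Fy=5.2773 x'=-9.7134 y'=5.5277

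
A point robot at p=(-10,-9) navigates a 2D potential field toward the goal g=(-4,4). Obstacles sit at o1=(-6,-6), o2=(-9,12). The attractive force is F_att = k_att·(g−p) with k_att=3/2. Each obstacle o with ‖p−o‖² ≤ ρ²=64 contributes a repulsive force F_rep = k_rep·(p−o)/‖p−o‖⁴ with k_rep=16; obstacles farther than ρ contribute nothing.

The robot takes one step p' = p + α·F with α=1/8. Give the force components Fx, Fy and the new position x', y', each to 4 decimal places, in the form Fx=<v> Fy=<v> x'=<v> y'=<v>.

F_att = 3/2·(g−p) = 3/2·(6,13) = (9.0000,19.5000)
o1: d²=25 ≤ ρ²=64; F_rep = 16·(-4,-3)/25² = (-0.1024,-0.0768)
o2: d²=442 > ρ²=64 → inactive
F = F_att + ΣF_rep = (8.8976,19.4232)
p' = p + 1/8·F = (-8.8878,-6.5721)

Fx=8.8976 Fy=19.4232 x'=-8.8878 y'=-6.5721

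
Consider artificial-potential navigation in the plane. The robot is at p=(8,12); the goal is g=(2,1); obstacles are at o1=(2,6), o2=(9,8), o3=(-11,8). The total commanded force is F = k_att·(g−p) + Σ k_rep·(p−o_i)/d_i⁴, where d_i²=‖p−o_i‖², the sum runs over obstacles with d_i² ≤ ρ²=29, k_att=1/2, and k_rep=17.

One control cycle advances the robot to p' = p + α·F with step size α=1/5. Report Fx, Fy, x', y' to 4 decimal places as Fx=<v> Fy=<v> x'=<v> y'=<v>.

F_att = 1/2·(g−p) = 1/2·(-6,-11) = (-3.0000,-5.5000)
o1: d²=72 > ρ²=29 → inactive
o2: d²=17 ≤ ρ²=29; F_rep = 17·(-1,4)/17² = (-0.0588,0.2353)
o3: d²=377 > ρ²=29 → inactive
F = F_att + ΣF_rep = (-3.0588,-5.2647)
p' = p + 1/5·F = (7.3882,10.9471)

Fx=-3.0588 Fy=-5.2647 x'=7.3882 y'=10.9471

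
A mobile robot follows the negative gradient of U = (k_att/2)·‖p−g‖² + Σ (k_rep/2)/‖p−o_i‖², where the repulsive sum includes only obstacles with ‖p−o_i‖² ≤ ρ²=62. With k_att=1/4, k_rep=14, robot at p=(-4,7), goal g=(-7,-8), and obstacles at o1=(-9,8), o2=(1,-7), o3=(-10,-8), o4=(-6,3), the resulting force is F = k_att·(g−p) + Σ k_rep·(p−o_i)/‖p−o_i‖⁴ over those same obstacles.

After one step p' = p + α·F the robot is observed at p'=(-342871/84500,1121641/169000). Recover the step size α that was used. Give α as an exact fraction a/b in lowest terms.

α = 1/10

F_att = 1/4·(g−p) = 1/4·(-3,-15) = (-0.7500,-3.7500)
o1: d²=26 ≤ ρ²=62; F_rep = 14·(5,-1)/26² = (0.1036,-0.0207)
o2: d²=221 > ρ²=62 → inactive
o3: d²=261 > ρ²=62 → inactive
o4: d²=20 ≤ ρ²=62; F_rep = 14·(2,4)/20² = (0.0700,0.1400)
F = F_att + ΣF_rep = (-0.5764,-3.6307)
Δp = p'−p = (-0.0576,-0.3631); α = Δx/Fx = (-4871/84500) / (-4871/8450) = 1/10
check: Δy/Fy = (-61359/169000) / (-61359/16900) = 1/10 ✓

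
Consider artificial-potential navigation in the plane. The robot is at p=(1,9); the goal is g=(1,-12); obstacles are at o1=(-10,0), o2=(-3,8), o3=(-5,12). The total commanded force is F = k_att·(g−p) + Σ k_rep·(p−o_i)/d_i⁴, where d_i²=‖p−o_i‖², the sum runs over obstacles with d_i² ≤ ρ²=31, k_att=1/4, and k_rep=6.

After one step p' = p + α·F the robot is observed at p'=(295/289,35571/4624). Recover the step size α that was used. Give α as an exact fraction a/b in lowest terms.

F_att = 1/4·(g−p) = 1/4·(0,-21) = (0.0000,-5.2500)
o1: d²=202 > ρ²=31 → inactive
o2: d²=17 ≤ ρ²=31; F_rep = 6·(4,1)/17² = (0.0830,0.0208)
o3: d²=45 > ρ²=31 → inactive
F = F_att + ΣF_rep = (0.0830,-5.2292)
Δp = p'−p = (0.0208,-1.3073); α = Δx/Fx = (6/289) / (24/289) = 1/4
check: Δy/Fy = (-6045/4624) / (-6045/1156) = 1/4 ✓

α = 1/4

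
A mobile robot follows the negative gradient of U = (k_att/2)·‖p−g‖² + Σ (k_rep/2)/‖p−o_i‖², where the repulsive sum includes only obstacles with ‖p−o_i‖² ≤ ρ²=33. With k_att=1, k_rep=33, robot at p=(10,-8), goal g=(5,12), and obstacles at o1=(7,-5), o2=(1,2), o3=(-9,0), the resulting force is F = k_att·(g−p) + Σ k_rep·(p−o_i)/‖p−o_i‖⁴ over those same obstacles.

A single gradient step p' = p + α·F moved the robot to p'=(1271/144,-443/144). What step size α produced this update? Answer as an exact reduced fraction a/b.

F_att = 1·(g−p) = 1·(-5,20) = (-5.0000,20.0000)
o1: d²=18 ≤ ρ²=33; F_rep = 33·(3,-3)/18² = (0.3056,-0.3056)
o2: d²=181 > ρ²=33 → inactive
o3: d²=425 > ρ²=33 → inactive
F = F_att + ΣF_rep = (-4.6944,19.6944)
Δp = p'−p = (-1.1736,4.9236); α = Δx/Fx = (-169/144) / (-169/36) = 1/4
check: Δy/Fy = (709/144) / (709/36) = 1/4 ✓

α = 1/4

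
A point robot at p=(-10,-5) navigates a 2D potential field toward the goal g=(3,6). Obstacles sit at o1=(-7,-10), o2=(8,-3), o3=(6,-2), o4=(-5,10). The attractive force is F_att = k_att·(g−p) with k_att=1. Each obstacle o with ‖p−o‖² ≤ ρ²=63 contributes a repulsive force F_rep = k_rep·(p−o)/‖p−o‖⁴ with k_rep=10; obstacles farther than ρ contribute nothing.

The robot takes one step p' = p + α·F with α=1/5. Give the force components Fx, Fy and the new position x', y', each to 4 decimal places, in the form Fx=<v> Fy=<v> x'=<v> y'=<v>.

F_att = 1·(g−p) = 1·(13,11) = (13.0000,11.0000)
o1: d²=34 ≤ ρ²=63; F_rep = 10·(-3,5)/34² = (-0.0260,0.0433)
o2: d²=328 > ρ²=63 → inactive
o3: d²=265 > ρ²=63 → inactive
o4: d²=250 > ρ²=63 → inactive
F = F_att + ΣF_rep = (12.9740,11.0433)
p' = p + 1/5·F = (-7.4052,-2.7913)

Fx=12.9740 Fy=11.0433 x'=-7.4052 y'=-2.7913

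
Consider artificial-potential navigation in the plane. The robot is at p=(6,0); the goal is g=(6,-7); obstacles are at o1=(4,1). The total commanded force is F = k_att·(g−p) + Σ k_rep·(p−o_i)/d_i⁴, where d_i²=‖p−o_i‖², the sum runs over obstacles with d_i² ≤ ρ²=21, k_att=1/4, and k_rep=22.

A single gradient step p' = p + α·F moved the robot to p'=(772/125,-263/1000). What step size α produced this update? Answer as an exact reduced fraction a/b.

α = 1/10

F_att = 1/4·(g−p) = 1/4·(0,-7) = (0.0000,-1.7500)
o1: d²=5 ≤ ρ²=21; F_rep = 22·(2,-1)/5² = (1.7600,-0.8800)
F = F_att + ΣF_rep = (1.7600,-2.6300)
Δp = p'−p = (0.1760,-0.2630); α = Δx/Fx = (22/125) / (44/25) = 1/10
check: Δy/Fy = (-263/1000) / (-263/100) = 1/10 ✓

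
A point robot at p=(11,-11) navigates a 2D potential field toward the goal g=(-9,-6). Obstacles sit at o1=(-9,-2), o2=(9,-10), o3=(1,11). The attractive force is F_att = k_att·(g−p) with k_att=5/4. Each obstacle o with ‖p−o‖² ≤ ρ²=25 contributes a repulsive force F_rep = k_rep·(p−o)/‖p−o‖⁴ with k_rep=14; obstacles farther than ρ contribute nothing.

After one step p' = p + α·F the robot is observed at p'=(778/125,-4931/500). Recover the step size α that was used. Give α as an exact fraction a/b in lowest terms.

F_att = 5/4·(g−p) = 5/4·(-20,5) = (-25.0000,6.2500)
o1: d²=481 > ρ²=25 → inactive
o2: d²=5 ≤ ρ²=25; F_rep = 14·(2,-1)/5² = (1.1200,-0.5600)
o3: d²=584 > ρ²=25 → inactive
F = F_att + ΣF_rep = (-23.8800,5.6900)
Δp = p'−p = (-4.7760,1.1380); α = Δx/Fx = (-597/125) / (-597/25) = 1/5
check: Δy/Fy = (569/500) / (569/100) = 1/5 ✓

α = 1/5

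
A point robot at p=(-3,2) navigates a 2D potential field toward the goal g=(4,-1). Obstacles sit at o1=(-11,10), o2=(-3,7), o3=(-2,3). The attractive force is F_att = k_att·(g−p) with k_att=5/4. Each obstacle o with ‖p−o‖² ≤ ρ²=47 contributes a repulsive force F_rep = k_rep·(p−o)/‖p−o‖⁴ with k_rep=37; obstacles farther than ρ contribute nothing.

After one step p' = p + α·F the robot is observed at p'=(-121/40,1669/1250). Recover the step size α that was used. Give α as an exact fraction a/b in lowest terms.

F_att = 5/4·(g−p) = 5/4·(7,-3) = (8.7500,-3.7500)
o1: d²=128 > ρ²=47 → inactive
o2: d²=25 ≤ ρ²=47; F_rep = 37·(0,-5)/25² = (0.0000,-0.2960)
o3: d²=2 ≤ ρ²=47; F_rep = 37·(-1,-1)/2² = (-9.2500,-9.2500)
F = F_att + ΣF_rep = (-0.5000,-13.2960)
Δp = p'−p = (-0.0250,-0.6648); α = Δx/Fx = (-1/40) / (-1/2) = 1/20
check: Δy/Fy = (-831/1250) / (-1662/125) = 1/20 ✓

α = 1/20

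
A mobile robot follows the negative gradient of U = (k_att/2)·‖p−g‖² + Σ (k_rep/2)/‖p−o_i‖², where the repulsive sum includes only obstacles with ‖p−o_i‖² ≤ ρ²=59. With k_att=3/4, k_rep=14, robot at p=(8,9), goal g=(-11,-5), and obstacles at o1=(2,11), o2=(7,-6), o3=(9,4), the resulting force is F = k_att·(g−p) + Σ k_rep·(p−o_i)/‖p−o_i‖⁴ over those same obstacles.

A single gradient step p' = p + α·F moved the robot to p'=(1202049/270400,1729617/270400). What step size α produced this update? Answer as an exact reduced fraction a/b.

α = 1/4

F_att = 3/4·(g−p) = 3/4·(-19,-14) = (-14.2500,-10.5000)
o1: d²=40 ≤ ρ²=59; F_rep = 14·(6,-2)/40² = (0.0525,-0.0175)
o2: d²=226 > ρ²=59 → inactive
o3: d²=26 ≤ ρ²=59; F_rep = 14·(-1,5)/26² = (-0.0207,0.1036)
F = F_att + ΣF_rep = (-14.2182,-10.4139)
Δp = p'−p = (-3.5546,-2.6035); α = Δx/Fx = (-961151/270400) / (-961151/67600) = 1/4
check: Δy/Fy = (-703983/270400) / (-703983/67600) = 1/4 ✓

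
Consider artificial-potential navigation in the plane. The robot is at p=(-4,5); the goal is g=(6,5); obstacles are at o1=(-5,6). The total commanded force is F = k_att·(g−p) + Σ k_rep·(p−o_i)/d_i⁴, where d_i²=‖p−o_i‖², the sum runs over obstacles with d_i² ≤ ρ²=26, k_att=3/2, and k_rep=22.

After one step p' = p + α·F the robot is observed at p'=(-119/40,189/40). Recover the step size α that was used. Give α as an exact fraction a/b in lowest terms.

α = 1/20

F_att = 3/2·(g−p) = 3/2·(10,0) = (15.0000,0.0000)
o1: d²=2 ≤ ρ²=26; F_rep = 22·(1,-1)/2² = (5.5000,-5.5000)
F = F_att + ΣF_rep = (20.5000,-5.5000)
Δp = p'−p = (1.0250,-0.2750); α = Δx/Fx = (41/40) / (41/2) = 1/20
check: Δy/Fy = (-11/40) / (-11/2) = 1/20 ✓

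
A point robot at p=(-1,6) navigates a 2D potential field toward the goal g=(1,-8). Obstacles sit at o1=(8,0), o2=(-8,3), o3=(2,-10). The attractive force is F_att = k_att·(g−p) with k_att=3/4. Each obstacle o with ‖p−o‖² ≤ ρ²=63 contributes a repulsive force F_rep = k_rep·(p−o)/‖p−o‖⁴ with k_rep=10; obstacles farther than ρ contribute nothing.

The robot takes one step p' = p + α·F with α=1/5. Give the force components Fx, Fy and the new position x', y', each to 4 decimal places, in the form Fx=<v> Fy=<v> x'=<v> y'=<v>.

F_att = 3/4·(g−p) = 3/4·(2,-14) = (1.5000,-10.5000)
o1: d²=117 > ρ²=63 → inactive
o2: d²=58 ≤ ρ²=63; F_rep = 10·(7,3)/58² = (0.0208,0.0089)
o3: d²=265 > ρ²=63 → inactive
F = F_att + ΣF_rep = (1.5208,-10.4911)
p' = p + 1/5·F = (-0.6958,3.9018)

Fx=1.5208 Fy=-10.4911 x'=-0.6958 y'=3.9018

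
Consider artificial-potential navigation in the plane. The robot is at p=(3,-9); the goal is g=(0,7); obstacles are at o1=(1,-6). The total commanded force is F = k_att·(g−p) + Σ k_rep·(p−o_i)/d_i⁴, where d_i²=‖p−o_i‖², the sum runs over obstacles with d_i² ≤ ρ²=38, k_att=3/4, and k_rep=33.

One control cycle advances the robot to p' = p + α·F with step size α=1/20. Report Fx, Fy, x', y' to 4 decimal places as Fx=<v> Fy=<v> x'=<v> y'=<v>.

Fx=-1.8595 Fy=11.4142 x'=2.9070 y'=-8.4293

F_att = 3/4·(g−p) = 3/4·(-3,16) = (-2.2500,12.0000)
o1: d²=13 ≤ ρ²=38; F_rep = 33·(2,-3)/13² = (0.3905,-0.5858)
F = F_att + ΣF_rep = (-1.8595,11.4142)
p' = p + 1/20·F = (2.9070,-8.4293)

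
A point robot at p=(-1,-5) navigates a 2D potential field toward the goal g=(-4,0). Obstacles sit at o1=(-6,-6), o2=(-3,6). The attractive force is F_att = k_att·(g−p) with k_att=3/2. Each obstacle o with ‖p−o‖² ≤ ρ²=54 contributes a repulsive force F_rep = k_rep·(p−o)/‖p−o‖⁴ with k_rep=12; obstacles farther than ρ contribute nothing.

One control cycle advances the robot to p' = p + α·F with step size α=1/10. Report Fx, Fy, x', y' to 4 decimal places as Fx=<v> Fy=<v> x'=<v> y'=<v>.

Fx=-4.4112 Fy=7.5178 x'=-1.4411 y'=-4.2482

F_att = 3/2·(g−p) = 3/2·(-3,5) = (-4.5000,7.5000)
o1: d²=26 ≤ ρ²=54; F_rep = 12·(5,1)/26² = (0.0888,0.0178)
o2: d²=125 > ρ²=54 → inactive
F = F_att + ΣF_rep = (-4.4112,7.5178)
p' = p + 1/10·F = (-1.4411,-4.2482)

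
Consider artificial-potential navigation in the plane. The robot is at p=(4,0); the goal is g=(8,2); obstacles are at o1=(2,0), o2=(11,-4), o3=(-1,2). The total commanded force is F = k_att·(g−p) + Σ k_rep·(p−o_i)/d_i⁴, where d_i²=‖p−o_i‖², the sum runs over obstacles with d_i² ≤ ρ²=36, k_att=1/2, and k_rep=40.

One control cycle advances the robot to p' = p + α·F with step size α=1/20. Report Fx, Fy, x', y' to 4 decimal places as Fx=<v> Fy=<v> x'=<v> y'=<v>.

F_att = 1/2·(g−p) = 1/2·(4,2) = (2.0000,1.0000)
o1: d²=4 ≤ ρ²=36; F_rep = 40·(2,0)/4² = (5.0000,0.0000)
o2: d²=65 > ρ²=36 → inactive
o3: d²=29 ≤ ρ²=36; F_rep = 40·(5,-2)/29² = (0.2378,-0.0951)
F = F_att + ΣF_rep = (7.2378,0.9049)
p' = p + 1/20·F = (4.3619,0.0452)

Fx=7.2378 Fy=0.9049 x'=4.3619 y'=0.0452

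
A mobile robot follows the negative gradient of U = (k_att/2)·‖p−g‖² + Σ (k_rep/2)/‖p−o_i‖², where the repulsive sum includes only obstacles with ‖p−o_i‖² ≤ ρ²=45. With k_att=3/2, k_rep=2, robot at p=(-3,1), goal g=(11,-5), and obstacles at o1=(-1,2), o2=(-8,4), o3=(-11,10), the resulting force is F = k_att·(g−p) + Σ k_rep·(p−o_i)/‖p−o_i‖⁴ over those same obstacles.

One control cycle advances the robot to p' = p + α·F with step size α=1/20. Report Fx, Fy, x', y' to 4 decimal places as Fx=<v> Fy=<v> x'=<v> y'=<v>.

F_att = 3/2·(g−p) = 3/2·(14,-6) = (21.0000,-9.0000)
o1: d²=5 ≤ ρ²=45; F_rep = 2·(-2,-1)/5² = (-0.1600,-0.0800)
o2: d²=34 ≤ ρ²=45; F_rep = 2·(5,-3)/34² = (0.0087,-0.0052)
o3: d²=145 > ρ²=45 → inactive
F = F_att + ΣF_rep = (20.8487,-9.0852)
p' = p + 1/20·F = (-1.9576,0.5457)

Fx=20.8487 Fy=-9.0852 x'=-1.9576 y'=0.5457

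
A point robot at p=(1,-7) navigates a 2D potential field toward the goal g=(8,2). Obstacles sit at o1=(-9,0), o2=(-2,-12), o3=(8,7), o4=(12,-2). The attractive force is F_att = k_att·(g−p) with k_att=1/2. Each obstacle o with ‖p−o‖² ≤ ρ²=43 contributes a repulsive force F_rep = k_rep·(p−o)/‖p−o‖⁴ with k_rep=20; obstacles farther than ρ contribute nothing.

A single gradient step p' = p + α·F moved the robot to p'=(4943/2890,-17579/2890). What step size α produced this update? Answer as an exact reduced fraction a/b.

α = 1/5

F_att = 1/2·(g−p) = 1/2·(7,9) = (3.5000,4.5000)
o1: d²=149 > ρ²=43 → inactive
o2: d²=34 ≤ ρ²=43; F_rep = 20·(3,5)/34² = (0.0519,0.0865)
o3: d²=245 > ρ²=43 → inactive
o4: d²=146 > ρ²=43 → inactive
F = F_att + ΣF_rep = (3.5519,4.5865)
Δp = p'−p = (0.7104,0.9173); α = Δx/Fx = (2053/2890) / (2053/578) = 1/5
check: Δy/Fy = (2651/2890) / (2651/578) = 1/5 ✓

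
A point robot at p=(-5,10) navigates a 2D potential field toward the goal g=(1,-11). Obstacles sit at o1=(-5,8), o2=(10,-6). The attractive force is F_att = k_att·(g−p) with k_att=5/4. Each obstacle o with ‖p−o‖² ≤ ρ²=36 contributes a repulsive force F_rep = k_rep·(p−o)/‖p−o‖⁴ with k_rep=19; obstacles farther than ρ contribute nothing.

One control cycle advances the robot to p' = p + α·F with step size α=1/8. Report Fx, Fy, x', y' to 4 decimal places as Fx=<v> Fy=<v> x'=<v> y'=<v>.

Fx=7.5000 Fy=-23.8750 x'=-4.0625 y'=7.0156

F_att = 5/4·(g−p) = 5/4·(6,-21) = (7.5000,-26.2500)
o1: d²=4 ≤ ρ²=36; F_rep = 19·(0,2)/4² = (0.0000,2.3750)
o2: d²=481 > ρ²=36 → inactive
F = F_att + ΣF_rep = (7.5000,-23.8750)
p' = p + 1/8·F = (-4.0625,7.0156)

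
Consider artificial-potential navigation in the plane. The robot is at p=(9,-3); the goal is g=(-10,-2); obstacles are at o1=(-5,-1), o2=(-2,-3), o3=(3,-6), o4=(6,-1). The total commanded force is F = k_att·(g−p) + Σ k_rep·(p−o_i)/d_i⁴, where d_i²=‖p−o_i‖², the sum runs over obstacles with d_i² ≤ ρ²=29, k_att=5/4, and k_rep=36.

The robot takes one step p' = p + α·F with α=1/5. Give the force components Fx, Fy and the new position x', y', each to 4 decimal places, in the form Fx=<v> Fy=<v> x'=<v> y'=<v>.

F_att = 5/4·(g−p) = 5/4·(-19,1) = (-23.7500,1.2500)
o1: d²=200 > ρ²=29 → inactive
o2: d²=121 > ρ²=29 → inactive
o3: d²=45 > ρ²=29 → inactive
o4: d²=13 ≤ ρ²=29; F_rep = 36·(3,-2)/13² = (0.6391,-0.4260)
F = F_att + ΣF_rep = (-23.1109,0.8240)
p' = p + 1/5·F = (4.3778,-2.8352)

Fx=-23.1109 Fy=0.8240 x'=4.3778 y'=-2.8352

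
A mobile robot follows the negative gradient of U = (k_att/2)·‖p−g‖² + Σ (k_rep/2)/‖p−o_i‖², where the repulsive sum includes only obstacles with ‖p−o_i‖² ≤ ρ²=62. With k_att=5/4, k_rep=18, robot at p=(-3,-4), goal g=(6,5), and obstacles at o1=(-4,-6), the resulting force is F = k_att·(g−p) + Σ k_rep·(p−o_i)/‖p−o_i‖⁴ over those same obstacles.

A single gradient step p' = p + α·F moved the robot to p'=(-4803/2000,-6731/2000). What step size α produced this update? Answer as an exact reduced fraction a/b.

α = 1/20

F_att = 5/4·(g−p) = 5/4·(9,9) = (11.2500,11.2500)
o1: d²=5 ≤ ρ²=62; F_rep = 18·(1,2)/5² = (0.7200,1.4400)
F = F_att + ΣF_rep = (11.9700,12.6900)
Δp = p'−p = (0.5985,0.6345); α = Δx/Fx = (1197/2000) / (1197/100) = 1/20
check: Δy/Fy = (1269/2000) / (1269/100) = 1/20 ✓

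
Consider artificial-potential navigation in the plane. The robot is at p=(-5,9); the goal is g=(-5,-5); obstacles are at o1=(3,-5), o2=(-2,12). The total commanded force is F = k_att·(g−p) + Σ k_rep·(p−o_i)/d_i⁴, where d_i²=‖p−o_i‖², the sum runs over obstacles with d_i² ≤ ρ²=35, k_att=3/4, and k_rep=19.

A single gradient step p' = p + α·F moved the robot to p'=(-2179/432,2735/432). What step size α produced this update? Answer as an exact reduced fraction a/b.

F_att = 3/4·(g−p) = 3/4·(0,-14) = (0.0000,-10.5000)
o1: d²=260 > ρ²=35 → inactive
o2: d²=18 ≤ ρ²=35; F_rep = 19·(-3,-3)/18² = (-0.1759,-0.1759)
F = F_att + ΣF_rep = (-0.1759,-10.6759)
Δp = p'−p = (-0.0440,-2.6690); α = Δx/Fx = (-19/432) / (-19/108) = 1/4
check: Δy/Fy = (-1153/432) / (-1153/108) = 1/4 ✓

α = 1/4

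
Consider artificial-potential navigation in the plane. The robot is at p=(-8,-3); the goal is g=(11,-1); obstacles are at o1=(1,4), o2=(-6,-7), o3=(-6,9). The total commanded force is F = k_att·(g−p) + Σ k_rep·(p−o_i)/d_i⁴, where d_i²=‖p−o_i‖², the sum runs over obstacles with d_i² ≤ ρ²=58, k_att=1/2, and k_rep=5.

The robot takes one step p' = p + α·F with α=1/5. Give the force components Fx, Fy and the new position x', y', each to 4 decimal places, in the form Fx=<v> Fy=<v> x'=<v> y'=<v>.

Fx=9.4750 Fy=1.0500 x'=-6.1050 y'=-2.7900

F_att = 1/2·(g−p) = 1/2·(19,2) = (9.5000,1.0000)
o1: d²=130 > ρ²=58 → inactive
o2: d²=20 ≤ ρ²=58; F_rep = 5·(-2,4)/20² = (-0.0250,0.0500)
o3: d²=148 > ρ²=58 → inactive
F = F_att + ΣF_rep = (9.4750,1.0500)
p' = p + 1/5·F = (-6.1050,-2.7900)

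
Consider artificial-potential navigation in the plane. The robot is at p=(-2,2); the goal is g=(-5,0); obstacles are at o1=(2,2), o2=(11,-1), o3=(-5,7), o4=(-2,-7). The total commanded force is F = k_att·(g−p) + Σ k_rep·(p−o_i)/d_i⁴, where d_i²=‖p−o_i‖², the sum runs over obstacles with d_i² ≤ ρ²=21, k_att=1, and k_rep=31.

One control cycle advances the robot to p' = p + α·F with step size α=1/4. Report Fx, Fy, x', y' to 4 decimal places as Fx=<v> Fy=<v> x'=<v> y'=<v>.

F_att = 1·(g−p) = 1·(-3,-2) = (-3.0000,-2.0000)
o1: d²=16 ≤ ρ²=21; F_rep = 31·(-4,0)/16² = (-0.4844,0.0000)
o2: d²=178 > ρ²=21 → inactive
o3: d²=34 > ρ²=21 → inactive
o4: d²=81 > ρ²=21 → inactive
F = F_att + ΣF_rep = (-3.4844,-2.0000)
p' = p + 1/4·F = (-2.8711,1.5000)

Fx=-3.4844 Fy=-2.0000 x'=-2.8711 y'=1.5000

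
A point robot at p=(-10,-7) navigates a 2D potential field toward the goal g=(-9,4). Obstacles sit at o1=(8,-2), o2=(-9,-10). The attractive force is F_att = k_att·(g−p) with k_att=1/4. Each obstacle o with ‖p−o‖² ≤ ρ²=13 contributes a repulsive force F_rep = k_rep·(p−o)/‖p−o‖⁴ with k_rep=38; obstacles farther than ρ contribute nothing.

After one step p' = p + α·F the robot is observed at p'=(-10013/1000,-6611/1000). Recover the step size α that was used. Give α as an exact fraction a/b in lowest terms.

F_att = 1/4·(g−p) = 1/4·(1,11) = (0.2500,2.7500)
o1: d²=349 > ρ²=13 → inactive
o2: d²=10 ≤ ρ²=13; F_rep = 38·(-1,3)/10² = (-0.3800,1.1400)
F = F_att + ΣF_rep = (-0.1300,3.8900)
Δp = p'−p = (-0.0130,0.3890); α = Δx/Fx = (-13/1000) / (-13/100) = 1/10
check: Δy/Fy = (389/1000) / (389/100) = 1/10 ✓

α = 1/10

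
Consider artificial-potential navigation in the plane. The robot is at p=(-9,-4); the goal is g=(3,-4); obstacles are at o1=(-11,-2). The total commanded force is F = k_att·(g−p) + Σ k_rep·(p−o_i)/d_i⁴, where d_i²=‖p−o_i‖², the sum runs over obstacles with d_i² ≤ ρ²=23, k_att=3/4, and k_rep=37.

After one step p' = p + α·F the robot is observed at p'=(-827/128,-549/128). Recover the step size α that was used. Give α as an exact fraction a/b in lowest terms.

F_att = 3/4·(g−p) = 3/4·(12,0) = (9.0000,0.0000)
o1: d²=8 ≤ ρ²=23; F_rep = 37·(2,-2)/8² = (1.1562,-1.1562)
F = F_att + ΣF_rep = (10.1562,-1.1562)
Δp = p'−p = (2.5391,-0.2891); α = Δx/Fx = (325/128) / (325/32) = 1/4
check: Δy/Fy = (-37/128) / (-37/32) = 1/4 ✓

α = 1/4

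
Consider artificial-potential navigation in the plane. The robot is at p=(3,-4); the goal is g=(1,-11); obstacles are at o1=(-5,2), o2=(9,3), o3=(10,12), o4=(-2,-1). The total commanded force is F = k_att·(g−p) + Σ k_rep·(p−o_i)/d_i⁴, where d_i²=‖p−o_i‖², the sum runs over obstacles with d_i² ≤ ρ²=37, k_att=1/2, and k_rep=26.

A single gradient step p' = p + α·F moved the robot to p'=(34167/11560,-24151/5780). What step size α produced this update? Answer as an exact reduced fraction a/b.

α = 1/20

F_att = 1/2·(g−p) = 1/2·(-2,-7) = (-1.0000,-3.5000)
o1: d²=100 > ρ²=37 → inactive
o2: d²=85 > ρ²=37 → inactive
o3: d²=305 > ρ²=37 → inactive
o4: d²=34 ≤ ρ²=37; F_rep = 26·(5,-3)/34² = (0.1125,-0.0675)
F = F_att + ΣF_rep = (-0.8875,-3.5675)
Δp = p'−p = (-0.0444,-0.1784); α = Δx/Fx = (-513/11560) / (-513/578) = 1/20
check: Δy/Fy = (-1031/5780) / (-1031/289) = 1/20 ✓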